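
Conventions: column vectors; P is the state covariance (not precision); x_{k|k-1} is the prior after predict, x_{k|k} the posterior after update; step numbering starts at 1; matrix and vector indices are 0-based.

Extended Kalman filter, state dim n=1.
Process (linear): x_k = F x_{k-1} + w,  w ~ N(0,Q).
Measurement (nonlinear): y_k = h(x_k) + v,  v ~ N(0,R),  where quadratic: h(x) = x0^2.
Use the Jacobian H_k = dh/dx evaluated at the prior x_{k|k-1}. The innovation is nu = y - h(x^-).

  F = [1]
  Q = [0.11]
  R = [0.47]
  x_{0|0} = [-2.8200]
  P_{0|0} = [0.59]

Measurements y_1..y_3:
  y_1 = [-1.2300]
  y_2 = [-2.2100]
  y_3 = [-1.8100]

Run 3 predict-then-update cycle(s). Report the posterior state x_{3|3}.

step 1: x^-=[-2.8200]  P^-=[0.7000]  H_jac=[-5.6400]  S=[22.7367]  K=[-0.1736]  nu=[-9.1824]  x^+=[-1.2256]  P^+=[0.0145]
step 2: x^-=[-1.2256]  P^-=[0.1245]  H_jac=[-2.4511]  S=[1.2178]  K=[-0.2505]  nu=[-3.7120]  x^+=[-0.2956]  P^+=[0.0480]
step 3: x^-=[-0.2956]  P^-=[0.1580]  H_jac=[-0.5912]  S=[0.5252]  K=[-0.1779]  nu=[-1.8974]  x^+=[0.0419]  P^+=[0.1414]

x_post = [0.0419]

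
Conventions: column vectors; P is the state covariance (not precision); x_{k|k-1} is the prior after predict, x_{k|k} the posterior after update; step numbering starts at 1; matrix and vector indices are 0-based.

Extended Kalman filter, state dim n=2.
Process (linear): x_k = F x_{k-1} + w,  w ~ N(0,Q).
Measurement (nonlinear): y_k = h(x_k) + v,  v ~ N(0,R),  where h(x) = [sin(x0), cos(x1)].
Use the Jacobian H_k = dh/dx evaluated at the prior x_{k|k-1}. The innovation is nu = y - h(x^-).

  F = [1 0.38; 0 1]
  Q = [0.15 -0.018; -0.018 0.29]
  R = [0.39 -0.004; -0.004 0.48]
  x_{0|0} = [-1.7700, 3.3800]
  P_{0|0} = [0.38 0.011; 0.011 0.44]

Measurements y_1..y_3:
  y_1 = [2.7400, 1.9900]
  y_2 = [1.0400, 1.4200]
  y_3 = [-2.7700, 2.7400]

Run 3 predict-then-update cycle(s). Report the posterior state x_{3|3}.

step 1: x^-=[-0.4856, 3.3800]  P^-=[0.6019 0.1602; 0.1602 0.7300]  H_jac=[0.8844 0.0000; 0.0000 0.2362]  S=[0.8608 0.0295; 0.0295 0.5207]  K=[0.6171 0.0377; 0.1536 0.3224]  nu=[3.2067, 2.9617]  x^+=[1.6051, 4.8272]  P^+=[0.2720 0.0663; 0.0663 0.6527]
step 2: x^-=[3.4395, 4.8272]  P^-=[0.5666 0.2963; 0.2963 0.9427]  H_jac=[-0.9560 0.0000; 0.0000 0.9934]  S=[0.9078 -0.2854; -0.2854 1.4103]  K=[-0.5671 0.0939; -0.1103 0.6417]  nu=[1.3335, 1.3054]  x^+=[2.8059, 5.5179]  P^+=[0.2318 0.0477; 0.0477 0.3105]
step 3: x^-=[4.9027, 5.5179]  P^-=[0.4628 0.1477; 0.1477 0.6005]  H_jac=[0.1891 0.0000; 0.0000 0.6928]  S=[0.4066 0.0153; 0.0153 0.7682]  K=[0.2104 0.1290; 0.0483 0.5406]  nu=[-1.7880, 2.0188]  x^+=[4.7868, 6.5229]  P^+=[0.4312 0.0881; 0.0881 0.3743]

x_post = [4.7868, 6.5229]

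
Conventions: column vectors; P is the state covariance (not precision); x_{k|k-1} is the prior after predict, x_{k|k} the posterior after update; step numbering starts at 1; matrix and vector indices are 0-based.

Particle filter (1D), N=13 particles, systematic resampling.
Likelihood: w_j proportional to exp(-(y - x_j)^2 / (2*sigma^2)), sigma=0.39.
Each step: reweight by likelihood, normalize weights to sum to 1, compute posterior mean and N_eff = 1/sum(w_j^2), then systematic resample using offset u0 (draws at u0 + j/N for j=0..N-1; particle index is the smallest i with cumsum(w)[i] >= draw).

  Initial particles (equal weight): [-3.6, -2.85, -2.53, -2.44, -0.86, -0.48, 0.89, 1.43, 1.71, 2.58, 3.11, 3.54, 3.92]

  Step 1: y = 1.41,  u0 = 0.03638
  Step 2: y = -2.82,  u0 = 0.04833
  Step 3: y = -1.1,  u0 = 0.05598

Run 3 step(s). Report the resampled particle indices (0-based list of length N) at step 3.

step 1: w=[0.0000, 0.0000, 0.0000, 0.0000, 0.0000, 0.0000, 0.1899, 0.4613, 0.3436, 0.0051, 0.0000, 0.0000, 0.0000]  mean=1.4296  Neff=2.7250  idx=[6, 6, 7, 7, 7, 7, 7, 7, 8, 8, 8, 8, 8]
step 2: w=[0.5000, 0.5000, 0.0000, 0.0000, 0.0000, 0.0000, 0.0000, 0.0000, 0.0000, 0.0000, 0.0000, 0.0000, 0.0000]  mean=0.8900  Neff=2.0000  idx=[0, 0, 0, 0, 0, 0, 1, 1, 1, 1, 1, 1, 1]
step 3: w=[0.0769, 0.0769, 0.0769, 0.0769, 0.0769, 0.0769, 0.0769, 0.0769, 0.0769, 0.0769, 0.0769, 0.0769, 0.0769]  mean=0.8900  Neff=13.0000  idx=[0, 1, 2, 3, 4, 5, 6, 7, 8, 9, 10, 11, 12]

resampled_idx = [0, 1, 2, 3, 4, 5, 6, 7, 8, 9, 10, 11, 12]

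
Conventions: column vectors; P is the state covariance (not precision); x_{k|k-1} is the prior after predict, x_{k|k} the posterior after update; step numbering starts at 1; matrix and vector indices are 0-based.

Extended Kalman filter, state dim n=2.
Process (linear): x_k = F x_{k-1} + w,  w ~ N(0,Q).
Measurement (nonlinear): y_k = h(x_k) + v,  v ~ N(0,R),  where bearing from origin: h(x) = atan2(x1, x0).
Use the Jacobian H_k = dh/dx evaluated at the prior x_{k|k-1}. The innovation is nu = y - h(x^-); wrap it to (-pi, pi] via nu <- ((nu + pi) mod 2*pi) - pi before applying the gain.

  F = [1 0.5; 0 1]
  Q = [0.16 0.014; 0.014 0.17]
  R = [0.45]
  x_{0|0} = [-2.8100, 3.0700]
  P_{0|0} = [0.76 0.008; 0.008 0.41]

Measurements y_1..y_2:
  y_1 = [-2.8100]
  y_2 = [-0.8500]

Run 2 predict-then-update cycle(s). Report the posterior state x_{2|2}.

x_post = [1.2906, 3.6474]

step 1: x^-=[-1.2750, 3.0700]  P^-=[1.0305 0.2270; 0.2270 0.5800]  H_jac=[-0.2778 -0.1154]  S=[0.5518]  K=[-0.5663; -0.2356]  nu=[1.5088]  x^+=[-2.1294, 2.7146]  P^+=[0.8535 0.1534; 0.1534 0.5494]
step 2: x^-=[-0.7721, 2.7146]  P^-=[1.3043 0.4421; 0.4421 0.7194]  H_jac=[-0.3408 -0.0969]  S=[0.6375]  K=[-0.7645; -0.3457]  nu=[-2.6979]  x^+=[1.2906, 3.6474]  P^+=[0.9317 0.2736; 0.2736 0.6432]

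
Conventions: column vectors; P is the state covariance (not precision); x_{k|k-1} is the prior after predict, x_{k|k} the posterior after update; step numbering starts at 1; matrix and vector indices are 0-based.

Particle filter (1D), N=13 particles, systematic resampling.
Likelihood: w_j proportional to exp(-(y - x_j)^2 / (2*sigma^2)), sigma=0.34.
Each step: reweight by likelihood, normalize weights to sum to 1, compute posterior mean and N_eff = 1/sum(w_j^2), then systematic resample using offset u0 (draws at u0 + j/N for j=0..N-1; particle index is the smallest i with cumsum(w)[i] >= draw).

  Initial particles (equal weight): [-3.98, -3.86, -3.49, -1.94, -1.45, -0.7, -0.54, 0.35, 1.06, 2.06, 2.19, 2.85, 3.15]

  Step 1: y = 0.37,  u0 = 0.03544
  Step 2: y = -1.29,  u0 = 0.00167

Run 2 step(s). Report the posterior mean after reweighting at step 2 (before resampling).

post_mean = 0.3500

step 1: w=[0.0000, 0.0000, 0.0000, 0.0000, 0.0000, 0.0061, 0.0240, 0.8600, 0.1099, 0.0000, 0.0000, 0.0000, 0.0000]  mean=0.4003  Neff=1.3291  idx=[7, 7, 7, 7, 7, 7, 7, 7, 7, 7, 7, 7, 8]
step 2: w=[0.0833, 0.0833, 0.0833, 0.0833, 0.0833, 0.0833, 0.0833, 0.0833, 0.0833, 0.0833, 0.0833, 0.0833, 0.0000]  mean=0.3500  Neff=12.0000  idx=[0, 0, 1, 2, 3, 4, 5, 6, 7, 8, 9, 10, 11]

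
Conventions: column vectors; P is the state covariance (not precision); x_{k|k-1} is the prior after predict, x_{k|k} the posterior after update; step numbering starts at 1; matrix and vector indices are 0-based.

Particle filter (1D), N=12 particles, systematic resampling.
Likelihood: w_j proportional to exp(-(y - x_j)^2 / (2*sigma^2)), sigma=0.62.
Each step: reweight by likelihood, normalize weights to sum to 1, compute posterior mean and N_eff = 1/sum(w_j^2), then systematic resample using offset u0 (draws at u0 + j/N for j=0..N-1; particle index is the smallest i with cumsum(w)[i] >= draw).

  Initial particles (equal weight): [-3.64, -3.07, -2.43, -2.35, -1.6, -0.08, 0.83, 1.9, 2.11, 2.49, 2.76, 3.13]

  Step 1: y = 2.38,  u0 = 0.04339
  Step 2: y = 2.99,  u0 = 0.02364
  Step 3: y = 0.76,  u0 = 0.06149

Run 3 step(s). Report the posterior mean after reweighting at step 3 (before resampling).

post_mean = 2.1167

step 1: w=[0.0000, 0.0000, 0.0000, 0.0000, 0.0000, 0.0001, 0.0110, 0.1858, 0.2280, 0.2468, 0.2078, 0.1206]  mean=2.4085  Neff=4.8729  idx=[7, 7, 8, 8, 8, 9, 9, 9, 10, 10, 10, 11]
step 2: w=[0.0286, 0.0286, 0.0489, 0.0489, 0.0489, 0.0968, 0.0968, 0.0968, 0.1251, 0.1251, 0.1251, 0.1306]  mean=2.5854  Neff=9.9125  idx=[0, 3, 4, 5, 6, 7, 8, 8, 9, 10, 10, 11]
step 3: w=[0.4004, 0.2028, 0.2028, 0.0443, 0.0443, 0.0443, 0.0119, 0.0119, 0.0119, 0.0119, 0.0119, 0.0015]  mean=2.1167  Neff=4.0128  idx=[0, 0, 0, 0, 0, 1, 1, 2, 2, 3, 5, 9]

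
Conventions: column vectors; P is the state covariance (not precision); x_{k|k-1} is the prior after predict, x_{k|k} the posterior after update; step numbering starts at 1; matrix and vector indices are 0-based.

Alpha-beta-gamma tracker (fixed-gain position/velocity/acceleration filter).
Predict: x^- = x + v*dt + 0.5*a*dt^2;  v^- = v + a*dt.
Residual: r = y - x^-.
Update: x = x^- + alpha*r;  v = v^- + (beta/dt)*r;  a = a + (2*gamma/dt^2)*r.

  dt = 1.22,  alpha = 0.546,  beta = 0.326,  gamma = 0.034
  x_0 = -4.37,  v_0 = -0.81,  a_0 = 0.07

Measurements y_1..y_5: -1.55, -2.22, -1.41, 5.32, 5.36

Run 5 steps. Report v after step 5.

step 1: x_pred=-5.3061  r=3.7561  x^+=-3.2553  v^+=0.2791  a^+=0.2416
step 2: x_pred=-2.7350  r=0.5150  x^+=-2.4538  v^+=0.7115  a^+=0.2651
step 3: x_pred=-1.3885  r=-0.0215  x^+=-1.4003  v^+=1.0292  a^+=0.2642
step 4: x_pred=0.0519  r=5.2681  x^+=2.9283  v^+=2.7591  a^+=0.5048
step 5: x_pred=6.6701  r=-1.3101  x^+=5.9548  v^+=3.0249  a^+=0.4450

v_post = 3.0249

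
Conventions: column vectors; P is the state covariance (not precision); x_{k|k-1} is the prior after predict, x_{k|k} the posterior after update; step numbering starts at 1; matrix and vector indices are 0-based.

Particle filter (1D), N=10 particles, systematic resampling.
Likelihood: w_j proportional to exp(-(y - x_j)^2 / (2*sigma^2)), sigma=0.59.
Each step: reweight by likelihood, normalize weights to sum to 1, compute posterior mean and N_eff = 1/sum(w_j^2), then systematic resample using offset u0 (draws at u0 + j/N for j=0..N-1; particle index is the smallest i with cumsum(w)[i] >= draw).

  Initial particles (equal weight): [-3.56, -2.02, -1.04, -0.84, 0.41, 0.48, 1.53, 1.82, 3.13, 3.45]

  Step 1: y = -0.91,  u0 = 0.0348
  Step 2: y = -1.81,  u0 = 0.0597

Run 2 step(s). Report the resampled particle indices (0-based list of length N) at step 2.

step 1: w=[0.0000, 0.0746, 0.4274, 0.4348, 0.0358, 0.0273, 0.0001, 0.0000, 0.0000, 0.0000]  mean=-0.9325  Neff=2.6366  idx=[1, 2, 2, 2, 2, 3, 3, 3, 3, 3]
step 2: w=[0.2382, 0.1083, 0.1083, 0.1083, 0.1083, 0.0657, 0.0657, 0.0657, 0.0657, 0.0657]  mean=-1.2078  Neff=7.9829  idx=[0, 0, 1, 2, 3, 3, 4, 6, 7, 9]

resampled_idx = [0, 0, 1, 2, 3, 3, 4, 6, 7, 9]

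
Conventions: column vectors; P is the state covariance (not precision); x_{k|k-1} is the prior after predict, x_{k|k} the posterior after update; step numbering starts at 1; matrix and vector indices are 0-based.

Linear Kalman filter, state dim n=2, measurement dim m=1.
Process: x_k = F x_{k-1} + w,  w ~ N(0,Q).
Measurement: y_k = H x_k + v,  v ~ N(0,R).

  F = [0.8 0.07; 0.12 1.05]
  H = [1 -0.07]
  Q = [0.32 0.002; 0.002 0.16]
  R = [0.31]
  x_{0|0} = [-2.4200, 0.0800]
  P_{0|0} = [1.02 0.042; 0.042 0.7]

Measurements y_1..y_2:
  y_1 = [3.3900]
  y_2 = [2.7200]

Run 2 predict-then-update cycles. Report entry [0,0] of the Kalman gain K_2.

step 1: x^-=[-1.9304, -0.2064]  P^-=[0.9809 0.1870; 0.1870 0.9570]  S=[1.2694]  K=[0.7624; 0.0945]  nu=[5.3060]  x^+=[2.1149, 0.2952]  P^+=[0.2430 0.0955; 0.0955 0.9457]
step 2: x^-=[1.7126, 0.5638]  P^-=[0.4909 0.1759; 0.1759 1.2302]  S=[0.7823]  K=[0.6118; 0.1147]  nu=[1.0468]  x^+=[2.3530, 0.6839]  P^+=[0.1981 0.1210; 0.1210 1.2199]

K[0,0] = 0.6118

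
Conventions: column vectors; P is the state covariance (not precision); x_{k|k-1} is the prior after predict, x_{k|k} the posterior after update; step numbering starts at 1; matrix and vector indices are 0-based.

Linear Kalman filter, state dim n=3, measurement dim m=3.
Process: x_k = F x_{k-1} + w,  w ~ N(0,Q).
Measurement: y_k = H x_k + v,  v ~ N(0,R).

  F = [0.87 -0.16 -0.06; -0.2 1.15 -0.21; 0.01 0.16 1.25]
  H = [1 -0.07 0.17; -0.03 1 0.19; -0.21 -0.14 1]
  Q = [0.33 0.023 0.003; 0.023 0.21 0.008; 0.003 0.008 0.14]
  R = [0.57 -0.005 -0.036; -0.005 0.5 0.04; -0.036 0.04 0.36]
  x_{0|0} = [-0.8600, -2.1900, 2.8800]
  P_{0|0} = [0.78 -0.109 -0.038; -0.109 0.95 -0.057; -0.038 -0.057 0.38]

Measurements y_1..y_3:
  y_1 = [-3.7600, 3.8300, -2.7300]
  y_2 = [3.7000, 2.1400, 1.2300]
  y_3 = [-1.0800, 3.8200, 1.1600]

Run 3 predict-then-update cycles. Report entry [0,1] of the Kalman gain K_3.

K[0,1] = -0.0331

step 1: x^-=[-0.5706, -2.9513, 3.2410]  P^-=[0.9793 -0.3868 -0.0874; -0.3868 1.5888 0.0133; -0.0874 0.0133 0.7340]  S=[1.6024 -0.5235 -0.1383; -0.5235 2.1454 0.0618; -0.1383 0.0618 1.1786]  K=[0.5898 -0.0540 -0.1306; -0.0840 0.7312 -0.1568; 0.1043 0.0793 0.6449]  nu=[-3.9470, 6.1484, -6.5040]  x^+=[-2.3812, 2.8953, -0.8776]  P^+=[0.3399 -0.0245 -0.0025; -0.0245 0.3551 0.0204; -0.0025 0.0204 0.2339]
step 2: x^-=[-2.4822, 3.9902, -0.6576]  P^-=[0.6047 -0.1241 -0.0310; -0.1241 0.7048 0.0410; -0.0310 0.0410 0.5226]  S=[1.1991 -0.1793 -0.0854; -0.1793 1.2476 0.1121; -0.0854 0.1121 0.9173]  K=[0.4941 -0.0385 -0.1026; -0.0607 0.5753 -0.1104; 0.0978 0.0760 0.5704]  nu=[6.5733, -1.7997, 1.9250]  x^+=[0.6373, 2.3434, 0.9466]  P^+=[0.2841 -0.0175 0.0010; -0.0175 0.2791 0.0209; 0.0010 0.0209 0.2080]
step 3: x^-=[0.1227, 2.3686, 1.5646]  P^-=[0.5581 -0.0941 -0.0230; -0.0941 0.5977 0.0336; -0.0230 0.0336 0.4804]  S=[1.1495 -0.1414 -0.0792; -0.1414 1.1342 0.1048; -0.0792 0.1048 0.8715]  K=[0.4770 -0.0331 -0.0984; -0.0544 0.5379 -0.1044; 0.0958 0.0717 0.5515]  nu=[-1.3029, 1.1578, -0.0472]  x^+=[-0.5324, 3.0672, 1.4967]  P^+=[0.2743 -0.0149 0.0016; -0.0149 0.2610 0.0193; 0.0016 0.0193 0.2010]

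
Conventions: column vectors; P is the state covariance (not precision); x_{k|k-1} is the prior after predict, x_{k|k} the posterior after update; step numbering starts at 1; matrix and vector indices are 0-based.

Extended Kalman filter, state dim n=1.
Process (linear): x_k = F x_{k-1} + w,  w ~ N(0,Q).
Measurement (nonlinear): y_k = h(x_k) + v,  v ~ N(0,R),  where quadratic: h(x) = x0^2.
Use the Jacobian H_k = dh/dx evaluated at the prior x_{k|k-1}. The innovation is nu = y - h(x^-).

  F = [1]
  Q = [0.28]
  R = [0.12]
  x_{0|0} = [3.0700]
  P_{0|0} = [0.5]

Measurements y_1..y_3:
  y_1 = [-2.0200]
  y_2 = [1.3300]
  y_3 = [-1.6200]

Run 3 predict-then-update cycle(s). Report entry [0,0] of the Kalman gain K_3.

K[0,0] = 0.4015

step 1: x^-=[3.0700]  P^-=[0.7800]  H_jac=[6.1400]  S=[29.5257]  K=[0.1622]  nu=[-11.4449]  x^+=[1.2136]  P^+=[0.0032]
step 2: x^-=[1.2136]  P^-=[0.2832]  H_jac=[2.4272]  S=[1.7882]  K=[0.3844]  nu=[-0.1428]  x^+=[1.1587]  P^+=[0.0190]
step 3: x^-=[1.1587]  P^-=[0.2990]  H_jac=[2.3174]  S=[1.7258]  K=[0.4015]  nu=[-2.9626]  x^+=[-0.0308]  P^+=[0.0208]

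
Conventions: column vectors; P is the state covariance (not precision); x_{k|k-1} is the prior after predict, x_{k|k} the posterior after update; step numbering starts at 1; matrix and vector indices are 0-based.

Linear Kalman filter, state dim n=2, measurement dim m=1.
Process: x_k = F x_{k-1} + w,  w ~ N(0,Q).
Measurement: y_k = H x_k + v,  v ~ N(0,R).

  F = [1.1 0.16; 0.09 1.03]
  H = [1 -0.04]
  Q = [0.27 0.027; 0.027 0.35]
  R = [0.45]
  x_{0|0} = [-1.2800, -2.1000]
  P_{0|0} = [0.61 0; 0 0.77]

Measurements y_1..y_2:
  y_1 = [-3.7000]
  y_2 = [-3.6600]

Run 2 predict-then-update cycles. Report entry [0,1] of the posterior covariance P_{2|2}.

P_post[0,1] = 0.1776

step 1: x^-=[-1.7440, -2.2782]  P^-=[1.0278 0.2143; 0.2143 1.1718]  S=[1.4625]  K=[0.6969; 0.1145]  nu=[-2.0471]  x^+=[-3.1706, -2.5125]  P^+=[0.3175 0.0976; 0.0976 1.1527]
step 2: x^-=[-3.8897, -2.8733]  P^-=[0.7181 0.3604; 0.3604 1.5935]  S=[1.1418]  K=[0.6163; 0.2598]  nu=[0.1148]  x^+=[-3.8190, -2.8434]  P^+=[0.2844 0.1776; 0.1776 1.5165]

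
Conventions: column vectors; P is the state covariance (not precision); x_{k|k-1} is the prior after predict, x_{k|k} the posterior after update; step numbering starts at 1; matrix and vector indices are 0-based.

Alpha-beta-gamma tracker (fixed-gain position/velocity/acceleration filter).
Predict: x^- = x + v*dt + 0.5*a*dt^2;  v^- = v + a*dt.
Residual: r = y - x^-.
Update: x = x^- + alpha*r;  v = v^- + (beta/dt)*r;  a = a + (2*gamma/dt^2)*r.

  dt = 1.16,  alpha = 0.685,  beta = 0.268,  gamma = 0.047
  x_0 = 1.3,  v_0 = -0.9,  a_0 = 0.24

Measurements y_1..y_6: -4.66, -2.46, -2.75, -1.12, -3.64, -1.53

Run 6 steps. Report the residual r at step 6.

resid = 1.0068

step 1: x_pred=0.4175  r=-5.0775  x^+=-3.0606  v^+=-1.7947  a^+=-0.1147
step 2: x_pred=-5.2196  r=2.7596  x^+=-3.3293  v^+=-1.2902  a^+=0.0781
step 3: x_pred=-4.7733  r=2.0233  x^+=-3.3873  v^+=-0.7321  a^+=0.2194
step 4: x_pred=-4.0890  r=2.9690  x^+=-2.0552  v^+=0.2083  a^+=0.4268
step 5: x_pred=-1.5264  r=-2.1136  x^+=-2.9742  v^+=0.2151  a^+=0.2792
step 6: x_pred=-2.5368  r=1.0068  x^+=-1.8471  v^+=0.7716  a^+=0.3495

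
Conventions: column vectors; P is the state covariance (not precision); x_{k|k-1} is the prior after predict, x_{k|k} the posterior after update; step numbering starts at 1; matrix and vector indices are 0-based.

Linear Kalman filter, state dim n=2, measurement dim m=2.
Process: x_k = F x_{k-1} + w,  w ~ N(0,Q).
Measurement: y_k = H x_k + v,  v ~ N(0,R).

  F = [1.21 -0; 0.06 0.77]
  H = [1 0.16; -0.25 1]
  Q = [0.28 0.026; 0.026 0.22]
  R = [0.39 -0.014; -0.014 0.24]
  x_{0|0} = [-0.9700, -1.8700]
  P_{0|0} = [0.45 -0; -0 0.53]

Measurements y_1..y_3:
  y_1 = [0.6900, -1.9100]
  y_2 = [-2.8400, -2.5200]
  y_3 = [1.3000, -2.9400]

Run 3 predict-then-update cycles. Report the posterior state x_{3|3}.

x_post = [0.4708, -2.2102]

step 1: x^-=[-1.1737, -1.4981]  P^-=[0.9388 0.0587; 0.0587 0.5359]  S=[1.3613 -0.1067; -0.1067 0.8052]  K=[0.6865 -0.1277; 0.1584 0.6683]  nu=[2.1034, -0.7053]  x^+=[0.3604, -1.6362]  P^+=[0.2654 0.0261; 0.0261 0.1647]
step 2: x^-=[0.4361, -1.2382]  P^-=[0.6685 0.0696; 0.0696 0.3210]  S=[1.0890 -0.0630; -0.0630 0.5680]  K=[0.6181 -0.1032; 0.1429 0.5504]  nu=[-3.0780, -1.1727]  x^+=[-1.3455, -2.3235]  P^+=[0.2383 0.0262; 0.0262 0.1366]
step 3: x^-=[-1.6280, -1.8698]  P^-=[0.6289 0.0677; 0.0677 0.3043]  S=[1.0484 -0.0576; -0.0576 0.5498]  K=[0.6048 -0.0996; 0.1405 0.5374]  nu=[3.2272, -1.4772]  x^+=[0.4708, -2.2102]  P^+=[0.2331 0.0259; 0.0259 0.1335]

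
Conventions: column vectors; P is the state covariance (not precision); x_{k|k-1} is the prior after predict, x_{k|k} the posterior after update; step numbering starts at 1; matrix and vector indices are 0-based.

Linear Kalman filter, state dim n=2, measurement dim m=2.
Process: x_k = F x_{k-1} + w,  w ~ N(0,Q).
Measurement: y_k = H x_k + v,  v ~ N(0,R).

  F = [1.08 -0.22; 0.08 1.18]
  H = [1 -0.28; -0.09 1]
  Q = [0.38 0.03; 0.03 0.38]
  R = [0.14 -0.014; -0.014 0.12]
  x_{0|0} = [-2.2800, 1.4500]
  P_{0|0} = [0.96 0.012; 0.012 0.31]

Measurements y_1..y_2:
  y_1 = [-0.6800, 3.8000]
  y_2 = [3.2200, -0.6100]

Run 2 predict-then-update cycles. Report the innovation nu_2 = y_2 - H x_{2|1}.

innov = [5.0892, -4.7960]

step 1: x^-=[-2.7814, 1.5286]  P^-=[1.5090 0.0475; 0.0475 0.8201]  S=[1.6867 -0.3307; -0.3307 0.9437]  K=[0.9325 0.2332; 0.0661 0.8876]  nu=[2.5294, 2.0211]  x^+=[0.0486, 3.4896]  P^+=[0.1349 0.0271; 0.0271 0.1080]
step 2: x^-=[-0.7152, 4.1216]  P^-=[0.5297 0.0476; 0.0476 0.5364]  S=[0.6850 -0.1630; -0.1630 0.6521]  K=[0.8014 0.2003; 0.0473 0.8278]  nu=[5.0892, -4.7960]  x^+=[2.4027, 0.3922]  P^+=[0.1159 0.0232; 0.0232 0.1008]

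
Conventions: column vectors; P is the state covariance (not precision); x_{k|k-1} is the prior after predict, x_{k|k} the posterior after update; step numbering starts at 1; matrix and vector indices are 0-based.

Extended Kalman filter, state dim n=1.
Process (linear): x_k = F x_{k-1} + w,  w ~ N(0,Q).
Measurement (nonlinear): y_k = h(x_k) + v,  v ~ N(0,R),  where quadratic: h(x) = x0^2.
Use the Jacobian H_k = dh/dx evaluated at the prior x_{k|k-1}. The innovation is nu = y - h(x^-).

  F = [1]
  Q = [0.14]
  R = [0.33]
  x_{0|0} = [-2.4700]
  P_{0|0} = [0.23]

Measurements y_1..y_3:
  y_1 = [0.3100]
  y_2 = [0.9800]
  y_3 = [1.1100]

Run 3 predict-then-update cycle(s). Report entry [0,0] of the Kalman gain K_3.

K[0,0] = -0.3266

step 1: x^-=[-2.4700]  P^-=[0.3700]  H_jac=[-4.9400]  S=[9.3593]  K=[-0.1953]  nu=[-5.7909]  x^+=[-1.3391]  P^+=[0.0130]
step 2: x^-=[-1.3391]  P^-=[0.1530]  H_jac=[-2.6782]  S=[1.4277]  K=[-0.2871]  nu=[-0.8131]  x^+=[-1.1056]  P^+=[0.0354]
step 3: x^-=[-1.1056]  P^-=[0.1754]  H_jac=[-2.2113]  S=[1.1875]  K=[-0.3266]  nu=[-0.1124]  x^+=[-1.0689]  P^+=[0.0487]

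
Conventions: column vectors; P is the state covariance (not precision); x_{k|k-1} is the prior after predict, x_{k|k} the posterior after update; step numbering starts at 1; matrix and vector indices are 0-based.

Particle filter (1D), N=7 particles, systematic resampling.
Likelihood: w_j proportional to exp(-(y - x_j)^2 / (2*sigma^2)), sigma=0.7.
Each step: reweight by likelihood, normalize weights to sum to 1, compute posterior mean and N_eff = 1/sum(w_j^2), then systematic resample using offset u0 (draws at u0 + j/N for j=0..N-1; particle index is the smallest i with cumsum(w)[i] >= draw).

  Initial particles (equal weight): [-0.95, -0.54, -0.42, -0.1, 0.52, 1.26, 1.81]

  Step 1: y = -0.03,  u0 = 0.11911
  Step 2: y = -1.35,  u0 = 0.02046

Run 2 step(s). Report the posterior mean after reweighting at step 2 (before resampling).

post_mean = -0.4012

step 1: w=[0.1057, 0.1923, 0.2147, 0.2495, 0.1841, 0.0459, 0.0079]  mean=-0.1514  Neff=5.1945  idx=[1, 1, 2, 3, 3, 4, 5]
step 2: w=[0.2734, 0.2734, 0.2209, 0.1084, 0.1084, 0.0151, 0.0005]  mean=-0.4012  Neff=4.5050  idx=[0, 0, 1, 1, 2, 2, 4]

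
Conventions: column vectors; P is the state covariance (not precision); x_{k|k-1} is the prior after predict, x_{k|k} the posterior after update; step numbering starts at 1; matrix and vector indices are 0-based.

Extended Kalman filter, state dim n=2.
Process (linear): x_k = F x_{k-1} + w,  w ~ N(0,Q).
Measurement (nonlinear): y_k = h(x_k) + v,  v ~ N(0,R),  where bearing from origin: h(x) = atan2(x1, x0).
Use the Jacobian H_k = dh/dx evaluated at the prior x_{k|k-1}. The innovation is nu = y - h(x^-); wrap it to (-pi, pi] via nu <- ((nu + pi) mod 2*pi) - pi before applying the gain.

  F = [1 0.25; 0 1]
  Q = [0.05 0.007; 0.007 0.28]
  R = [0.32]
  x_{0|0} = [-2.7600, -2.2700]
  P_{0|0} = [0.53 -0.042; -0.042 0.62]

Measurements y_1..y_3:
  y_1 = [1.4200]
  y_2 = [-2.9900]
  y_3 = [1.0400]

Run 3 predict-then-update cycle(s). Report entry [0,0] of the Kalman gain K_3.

step 1: x^-=[-3.3275, -2.2700]  P^-=[0.5978 0.1200; 0.1200 0.9000]  H_jac=[0.1399 -0.2051]  S=[0.3627]  K=[0.1627; -0.4626]  nu=[-2.3203]  x^+=[-3.7051, -1.1965]  P^+=[0.5881 0.1473; 0.1473 0.8224]
step 2: x^-=[-4.0042, -1.1965]  P^-=[0.7632 0.3599; 0.3599 1.1024]  H_jac=[0.0685 -0.2293]  S=[0.3702]  K=[-0.0816; -0.6161]  nu=[-0.1388]  x^+=[-3.9929, -1.1110]  P^+=[0.7607 0.3413; 0.3413 0.9619]
step 3: x^-=[-4.2707, -1.1110]  P^-=[1.0415 0.5887; 0.5887 1.2419]  H_jac=[0.0571 -0.2193]  S=[0.3684]  K=[-0.1892; -0.6481]  nu=[-2.3561]  x^+=[-3.8249, 0.4160]  P^+=[1.0283 0.5436; 0.5436 1.0871]

K[0,0] = -0.1892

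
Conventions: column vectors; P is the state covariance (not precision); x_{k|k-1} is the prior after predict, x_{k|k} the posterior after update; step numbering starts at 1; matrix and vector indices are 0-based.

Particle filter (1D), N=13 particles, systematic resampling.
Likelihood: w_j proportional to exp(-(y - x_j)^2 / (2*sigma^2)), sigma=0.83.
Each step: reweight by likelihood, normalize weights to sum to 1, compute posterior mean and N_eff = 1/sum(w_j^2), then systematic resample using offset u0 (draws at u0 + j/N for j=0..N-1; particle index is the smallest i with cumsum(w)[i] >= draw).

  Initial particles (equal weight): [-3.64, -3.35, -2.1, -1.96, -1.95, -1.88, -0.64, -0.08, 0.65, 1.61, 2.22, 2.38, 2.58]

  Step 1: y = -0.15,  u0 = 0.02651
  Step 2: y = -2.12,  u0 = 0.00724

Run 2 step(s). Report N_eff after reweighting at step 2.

N_eff = 3.9030

step 1: w=[0.0000, 0.0002, 0.0213, 0.0313, 0.0321, 0.0384, 0.2831, 0.3358, 0.2118, 0.0356, 0.0057, 0.0032, 0.0015]  mean=-0.2305  Neff=4.1155  idx=[3, 5, 6, 6, 6, 7, 7, 7, 7, 7, 8, 8, 8]
step 2: w=[0.3496, 0.3416, 0.0726, 0.0726, 0.0726, 0.0174, 0.0174, 0.0174, 0.0174, 0.0174, 0.0014, 0.0014, 0.0014]  mean=-1.4711  Neff=3.9030  idx=[0, 0, 0, 0, 0, 1, 1, 1, 1, 2, 3, 4, 6]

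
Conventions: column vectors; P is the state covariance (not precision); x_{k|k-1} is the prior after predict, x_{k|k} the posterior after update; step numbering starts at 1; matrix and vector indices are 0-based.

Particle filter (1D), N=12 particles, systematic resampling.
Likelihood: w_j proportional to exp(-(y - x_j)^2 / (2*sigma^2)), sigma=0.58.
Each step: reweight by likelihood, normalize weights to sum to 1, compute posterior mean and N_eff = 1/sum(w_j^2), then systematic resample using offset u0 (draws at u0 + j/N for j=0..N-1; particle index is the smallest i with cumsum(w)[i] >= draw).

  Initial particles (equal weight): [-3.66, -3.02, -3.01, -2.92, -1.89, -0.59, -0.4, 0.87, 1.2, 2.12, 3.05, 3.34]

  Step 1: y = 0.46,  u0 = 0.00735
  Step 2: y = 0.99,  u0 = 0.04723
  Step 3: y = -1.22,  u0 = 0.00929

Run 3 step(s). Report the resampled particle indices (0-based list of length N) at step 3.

resampled_idx = [0, 0, 1, 2, 2, 3, 4, 5, 5, 6, 7, 7]

step 1: w=[0.0000, 0.0000, 0.0000, 0.0000, 0.0002, 0.1100, 0.1886, 0.4410, 0.2509, 0.0094, 0.0000, 0.0000]  mean=0.5641  Neff=3.2772  idx=[5, 5, 6, 6, 7, 7, 7, 7, 7, 8, 8, 8]
step 2: w=[0.0031, 0.0031, 0.0072, 0.0072, 0.1244, 0.1244, 0.1244, 0.1244, 0.1244, 0.1191, 0.1191, 0.1191]  mean=0.9605  Neff=8.3280  idx=[4, 4, 5, 6, 6, 7, 8, 8, 9, 10, 10, 11]
step 3: w=[0.1185, 0.1185, 0.1185, 0.1185, 0.1185, 0.1185, 0.1185, 0.1185, 0.0130, 0.0130, 0.0130, 0.0130]  mean=0.8871  Neff=8.8467  idx=[0, 0, 1, 2, 2, 3, 4, 5, 5, 6, 7, 7]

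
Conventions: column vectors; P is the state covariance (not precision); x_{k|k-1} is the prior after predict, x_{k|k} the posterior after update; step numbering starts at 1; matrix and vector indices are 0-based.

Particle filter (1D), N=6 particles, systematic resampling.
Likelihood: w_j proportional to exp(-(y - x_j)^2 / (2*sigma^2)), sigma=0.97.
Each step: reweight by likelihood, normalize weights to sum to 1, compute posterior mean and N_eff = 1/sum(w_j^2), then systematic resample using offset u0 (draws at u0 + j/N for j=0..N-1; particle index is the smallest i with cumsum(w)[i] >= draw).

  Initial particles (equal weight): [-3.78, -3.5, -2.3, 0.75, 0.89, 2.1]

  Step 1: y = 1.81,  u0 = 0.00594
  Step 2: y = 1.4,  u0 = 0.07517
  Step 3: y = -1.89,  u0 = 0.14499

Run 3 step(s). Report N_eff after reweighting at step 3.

step 1: w=[0.0000, 0.0000, 0.0001, 0.2567, 0.2974, 0.4459]  mean=1.3934  Neff=2.8317  idx=[3, 3, 4, 4, 5, 5]
step 2: w=[0.1637, 0.1637, 0.1784, 0.1784, 0.1579, 0.1579]  mean=1.2263  Neff=5.9839  idx=[0, 1, 2, 3, 4, 5]
step 3: w=[0.2982, 0.2982, 0.1992, 0.1992, 0.0026, 0.0026]  mean=0.8127  Neff=3.8873  idx=[0, 1, 1, 2, 3, 3]

N_eff = 3.8873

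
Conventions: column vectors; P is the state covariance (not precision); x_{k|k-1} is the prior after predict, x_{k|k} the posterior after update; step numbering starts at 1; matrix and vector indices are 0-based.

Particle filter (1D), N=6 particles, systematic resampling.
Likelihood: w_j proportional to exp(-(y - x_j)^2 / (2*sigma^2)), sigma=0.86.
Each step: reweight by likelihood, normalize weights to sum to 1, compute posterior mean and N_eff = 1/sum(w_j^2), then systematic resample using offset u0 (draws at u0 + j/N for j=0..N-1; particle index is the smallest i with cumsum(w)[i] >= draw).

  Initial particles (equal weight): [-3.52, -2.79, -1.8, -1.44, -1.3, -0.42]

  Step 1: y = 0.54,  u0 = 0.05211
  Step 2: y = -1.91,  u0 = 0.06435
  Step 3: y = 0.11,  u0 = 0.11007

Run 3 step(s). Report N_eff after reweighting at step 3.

step 1: w=[0.0000, 0.0008, 0.0336, 0.0963, 0.1382, 0.7311]  mean=-0.6881  Neff=1.7731  idx=[3, 4, 5, 5, 5, 5]
step 2: w=[0.3403, 0.3073, 0.0881, 0.0881, 0.0881, 0.0881]  mean=-1.0376  Neff=4.1443  idx=[0, 0, 1, 1, 2, 4]
step 3: w=[0.0767, 0.0767, 0.1015, 0.1015, 0.3218, 0.3218]  mean=-0.7551  Neff=4.1752  idx=[1, 3, 4, 4, 5, 5]

N_eff = 4.1752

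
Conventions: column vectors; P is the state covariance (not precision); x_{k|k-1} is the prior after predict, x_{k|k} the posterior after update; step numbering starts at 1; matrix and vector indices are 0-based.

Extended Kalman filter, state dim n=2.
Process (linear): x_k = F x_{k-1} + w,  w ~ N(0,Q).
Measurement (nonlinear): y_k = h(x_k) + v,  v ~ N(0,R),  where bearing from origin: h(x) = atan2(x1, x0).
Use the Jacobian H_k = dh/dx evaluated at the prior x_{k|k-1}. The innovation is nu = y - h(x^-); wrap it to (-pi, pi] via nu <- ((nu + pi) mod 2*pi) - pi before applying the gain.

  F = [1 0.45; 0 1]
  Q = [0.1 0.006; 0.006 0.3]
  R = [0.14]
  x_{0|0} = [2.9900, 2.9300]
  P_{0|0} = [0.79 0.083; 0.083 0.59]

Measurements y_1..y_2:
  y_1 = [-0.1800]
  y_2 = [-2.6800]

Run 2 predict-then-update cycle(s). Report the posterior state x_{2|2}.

x_post = [5.5504, 0.1212]

step 1: x^-=[4.3085, 2.9300]  P^-=[1.0842 0.3545; 0.3545 0.8900]  H_jac=[-0.1079 0.1587]  S=[0.1629]  K=[-0.3729; 0.6322]  nu=[-0.7772]  x^+=[4.5983, 2.4386]  P^+=[1.0615 0.3929; 0.3929 0.8249]
step 2: x^-=[5.6957, 2.4386]  P^-=[1.6822 0.7701; 0.7701 1.1249]  H_jac=[-0.0635 0.1484]  S=[0.1570]  K=[0.0471; 0.7513]  nu=[-3.0845]  x^+=[5.5504, 0.1212]  P^+=[1.6818 0.7645; 0.7645 1.0363]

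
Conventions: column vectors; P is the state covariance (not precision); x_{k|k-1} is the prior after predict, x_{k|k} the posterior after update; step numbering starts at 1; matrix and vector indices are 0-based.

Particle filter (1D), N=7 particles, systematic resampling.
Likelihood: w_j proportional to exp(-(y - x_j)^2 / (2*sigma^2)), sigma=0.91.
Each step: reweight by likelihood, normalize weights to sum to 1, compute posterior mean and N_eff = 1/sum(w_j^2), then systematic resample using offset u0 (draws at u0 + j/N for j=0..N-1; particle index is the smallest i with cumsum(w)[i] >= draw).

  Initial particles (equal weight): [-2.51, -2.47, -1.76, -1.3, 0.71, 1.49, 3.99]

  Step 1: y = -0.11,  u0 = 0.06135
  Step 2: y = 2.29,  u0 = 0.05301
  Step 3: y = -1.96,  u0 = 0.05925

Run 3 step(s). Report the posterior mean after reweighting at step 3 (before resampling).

post_mean = 0.7414

step 1: w=[0.0197, 0.0222, 0.1236, 0.2720, 0.4262, 0.1363, 0.0000]  mean=-0.1696  Neff=3.4443  idx=[2, 3, 3, 4, 4, 4, 5]
step 2: w=[0.0000, 0.0003, 0.0003, 0.1647, 0.1647, 0.1647, 0.5052]  mean=1.1027  Neff=2.9705  idx=[3, 4, 5, 5, 6, 6, 6]
step 3: w=[0.2399, 0.2399, 0.2399, 0.2399, 0.0134, 0.0134, 0.0134]  mean=0.7414  Neff=4.3329  idx=[0, 0, 1, 2, 2, 3, 3]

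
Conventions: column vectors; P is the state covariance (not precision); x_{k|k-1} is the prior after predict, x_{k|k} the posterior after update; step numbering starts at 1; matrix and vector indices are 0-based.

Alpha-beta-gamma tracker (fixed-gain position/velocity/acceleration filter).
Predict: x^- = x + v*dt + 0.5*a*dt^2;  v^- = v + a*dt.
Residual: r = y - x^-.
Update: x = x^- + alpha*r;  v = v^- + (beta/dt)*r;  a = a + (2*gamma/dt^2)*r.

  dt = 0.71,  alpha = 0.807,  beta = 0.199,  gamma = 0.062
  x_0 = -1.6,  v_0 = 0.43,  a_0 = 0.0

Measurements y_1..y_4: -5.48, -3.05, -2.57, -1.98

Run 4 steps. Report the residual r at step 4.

step 1: x_pred=-1.2947  r=-4.1853  x^+=-4.6722  v^+=-0.7431  a^+=-1.0295
step 2: x_pred=-5.4593  r=2.4093  x^+=-3.5150  v^+=-0.7987  a^+=-0.4369
step 3: x_pred=-4.1922  r=1.6222  x^+=-2.8831  v^+=-0.6542  a^+=-0.0378
step 4: x_pred=-3.3571  r=1.3771  x^+=-2.2458  v^+=-0.2951  a^+=0.3009

resid = 1.3771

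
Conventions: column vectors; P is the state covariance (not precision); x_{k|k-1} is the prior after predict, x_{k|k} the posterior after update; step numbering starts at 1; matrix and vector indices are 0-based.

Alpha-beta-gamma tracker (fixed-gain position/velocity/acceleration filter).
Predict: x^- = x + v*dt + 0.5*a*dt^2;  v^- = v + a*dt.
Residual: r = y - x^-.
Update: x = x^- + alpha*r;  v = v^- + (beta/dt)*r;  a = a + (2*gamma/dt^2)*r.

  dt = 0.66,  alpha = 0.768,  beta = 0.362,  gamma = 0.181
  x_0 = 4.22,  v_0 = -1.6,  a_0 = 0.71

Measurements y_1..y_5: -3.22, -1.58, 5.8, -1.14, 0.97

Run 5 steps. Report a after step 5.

a_post = 1.9855

step 1: x_pred=3.3186  r=-6.5386  x^+=-1.7030  v^+=-4.7177  a^+=-4.7239
step 2: x_pred=-5.8456  r=4.2656  x^+=-2.5696  v^+=-5.4959  a^+=-1.1790
step 3: x_pred=-6.4537  r=12.2537  x^+=2.9571  v^+=0.4470  a^+=9.0043
step 4: x_pred=5.2133  r=-6.3533  x^+=0.3340  v^+=2.9051  a^+=3.7245
step 5: x_pred=3.0625  r=-2.0925  x^+=1.4555  v^+=4.2156  a^+=1.9855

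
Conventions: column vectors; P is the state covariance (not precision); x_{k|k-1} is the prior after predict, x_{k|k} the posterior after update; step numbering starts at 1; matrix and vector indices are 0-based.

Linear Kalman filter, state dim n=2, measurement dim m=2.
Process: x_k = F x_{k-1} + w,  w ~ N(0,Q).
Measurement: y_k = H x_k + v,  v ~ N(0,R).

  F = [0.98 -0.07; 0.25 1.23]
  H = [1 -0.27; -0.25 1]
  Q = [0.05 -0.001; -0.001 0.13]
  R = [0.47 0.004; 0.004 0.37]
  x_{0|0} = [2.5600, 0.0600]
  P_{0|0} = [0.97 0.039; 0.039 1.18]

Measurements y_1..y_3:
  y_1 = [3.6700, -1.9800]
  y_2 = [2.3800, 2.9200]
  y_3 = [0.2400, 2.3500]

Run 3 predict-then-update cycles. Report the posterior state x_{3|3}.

step 1: x^-=[2.5046, 0.7138]  P^-=[0.9820 0.1814; 0.1814 1.9998]  S=[1.4999 -0.5878; -0.5878 2.3405]  K=[0.6781 0.1429; 0.0978 0.8596]  nu=[1.3581, -2.0676]  x^+=[3.1301, -0.9308]  P^+=[0.3585 0.1452; 0.1452 0.3548]
step 2: x^-=[3.1326, -0.3623]  P^-=[0.3761 0.2288; 0.2288 0.7784]  S=[0.7793 -0.0560; -0.0560 1.0575]  K=[0.4141 0.1493; 0.0731 0.6859]  nu=[-0.8504, 4.0655]  x^+=[3.3876, 2.3638]  P^+=[0.2258 0.1134; 0.1134 0.2824]
step 3: x^-=[3.1544, 3.7544]  P^-=[0.2527 0.1647; 0.1647 0.6411]  S=[0.6805 -0.0565; -0.0565 0.9445]  K=[0.3165 0.1264; 0.0405 0.6376]  nu=[-1.9007, -0.6158]  x^+=[2.4750, 3.2847]  P^+=[0.1740 0.0915; 0.0915 0.2589]

x_post = [2.4750, 3.2847]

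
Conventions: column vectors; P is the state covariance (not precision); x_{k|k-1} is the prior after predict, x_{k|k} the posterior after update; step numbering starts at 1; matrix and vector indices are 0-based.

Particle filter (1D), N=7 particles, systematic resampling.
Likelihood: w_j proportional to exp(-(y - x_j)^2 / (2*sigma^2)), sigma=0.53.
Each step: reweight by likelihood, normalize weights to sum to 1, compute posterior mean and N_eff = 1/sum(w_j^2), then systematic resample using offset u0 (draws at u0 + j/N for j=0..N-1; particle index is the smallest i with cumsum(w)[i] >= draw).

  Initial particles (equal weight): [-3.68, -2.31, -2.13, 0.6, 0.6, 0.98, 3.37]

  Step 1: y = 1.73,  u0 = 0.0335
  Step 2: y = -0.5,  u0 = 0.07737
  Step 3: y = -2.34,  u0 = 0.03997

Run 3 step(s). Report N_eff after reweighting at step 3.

N_eff = 6.0288

step 1: w=[0.0000, 0.0000, 0.0000, 0.1771, 0.1771, 0.6315, 0.0143]  mean=0.8797  Neff=2.1657  idx=[3, 3, 4, 5, 5, 5, 5]
step 2: w=[0.2704, 0.2704, 0.2704, 0.0472, 0.0472, 0.0472, 0.0472]  mean=0.6718  Neff=4.3815  idx=[0, 0, 1, 1, 2, 2, 5]
step 3: w=[0.1663, 0.1663, 0.1663, 0.1663, 0.1663, 0.1663, 0.0024]  mean=0.6009  Neff=6.0288  idx=[0, 1, 1, 2, 3, 4, 5]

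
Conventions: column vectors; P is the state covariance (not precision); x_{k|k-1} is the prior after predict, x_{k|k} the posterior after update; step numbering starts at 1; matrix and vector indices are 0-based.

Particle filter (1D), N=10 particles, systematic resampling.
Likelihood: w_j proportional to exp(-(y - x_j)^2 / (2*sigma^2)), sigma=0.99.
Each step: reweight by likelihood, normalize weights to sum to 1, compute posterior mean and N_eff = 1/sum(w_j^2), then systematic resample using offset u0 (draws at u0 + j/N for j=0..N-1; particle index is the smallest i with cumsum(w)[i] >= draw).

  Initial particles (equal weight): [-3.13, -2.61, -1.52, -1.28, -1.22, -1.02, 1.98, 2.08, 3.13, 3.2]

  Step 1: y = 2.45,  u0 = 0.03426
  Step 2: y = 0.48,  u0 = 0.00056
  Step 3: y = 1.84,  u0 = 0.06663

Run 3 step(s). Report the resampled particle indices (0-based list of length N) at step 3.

resampled_idx = [0, 1, 2, 3, 4, 5, 6, 7, 8, 9]

step 1: w=[0.0000, 0.0000, 0.0001, 0.0002, 0.0003, 0.0006, 0.2651, 0.2767, 0.2343, 0.2227]  mean=2.5448  Neff=3.9795  idx=[6, 6, 6, 7, 7, 7, 8, 8, 9, 9]
step 2: w=[0.1700, 0.1700, 0.1700, 0.1452, 0.1452, 0.1452, 0.0149, 0.0149, 0.0123, 0.0123]  mean=2.0878  Neff=6.6356  idx=[0, 0, 1, 1, 2, 2, 3, 4, 5, 5]
step 3: w=[0.1008, 0.1008, 0.1008, 0.1008, 0.1008, 0.1008, 0.0988, 0.0988, 0.0988, 0.0988]  mean=2.0195  Neff=9.9991  idx=[0, 1, 2, 3, 4, 5, 6, 7, 8, 9]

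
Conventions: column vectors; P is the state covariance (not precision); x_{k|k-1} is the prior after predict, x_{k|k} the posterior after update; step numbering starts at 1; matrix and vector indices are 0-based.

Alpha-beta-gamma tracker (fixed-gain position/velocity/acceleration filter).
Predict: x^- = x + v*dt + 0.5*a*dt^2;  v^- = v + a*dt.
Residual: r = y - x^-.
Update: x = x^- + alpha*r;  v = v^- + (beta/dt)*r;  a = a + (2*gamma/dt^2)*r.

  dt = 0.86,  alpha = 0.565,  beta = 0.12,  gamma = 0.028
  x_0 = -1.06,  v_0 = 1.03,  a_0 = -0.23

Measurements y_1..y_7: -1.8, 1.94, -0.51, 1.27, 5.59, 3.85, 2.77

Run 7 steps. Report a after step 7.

a_post = -0.0387

step 1: x_pred=-0.2593  r=-1.5407  x^+=-1.1298  v^+=0.6172  a^+=-0.3467
step 2: x_pred=-0.7272  r=2.6672  x^+=0.7798  v^+=0.6912  a^+=-0.1447
step 3: x_pred=1.3207  r=-1.8307  x^+=0.2864  v^+=0.3113  a^+=-0.2833
step 4: x_pred=0.4494  r=0.8206  x^+=0.9130  v^+=0.1822  a^+=-0.2212
step 5: x_pred=0.9879  r=4.6021  x^+=3.5881  v^+=0.6341  a^+=0.1273
step 6: x_pred=4.1805  r=-0.3305  x^+=3.9938  v^+=0.6974  a^+=0.1022
step 7: x_pred=4.6314  r=-1.8614  x^+=3.5797  v^+=0.5256  a^+=-0.0387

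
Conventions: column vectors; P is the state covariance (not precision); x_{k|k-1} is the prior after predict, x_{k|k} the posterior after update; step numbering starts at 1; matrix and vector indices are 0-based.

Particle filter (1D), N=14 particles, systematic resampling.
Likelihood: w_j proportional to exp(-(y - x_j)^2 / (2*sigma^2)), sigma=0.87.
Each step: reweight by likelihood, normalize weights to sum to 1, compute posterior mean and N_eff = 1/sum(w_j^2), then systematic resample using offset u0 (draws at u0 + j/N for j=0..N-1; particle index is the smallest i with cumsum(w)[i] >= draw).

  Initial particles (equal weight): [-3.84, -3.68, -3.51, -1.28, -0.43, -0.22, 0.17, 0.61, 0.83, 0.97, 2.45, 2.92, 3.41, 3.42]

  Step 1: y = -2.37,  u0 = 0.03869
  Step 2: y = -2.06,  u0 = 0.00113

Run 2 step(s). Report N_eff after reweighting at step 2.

step 1: w=[0.1508, 0.2023, 0.2664, 0.2868, 0.0523, 0.0297, 0.0089, 0.0018, 0.0007, 0.0004, 0.0000, 0.0000, 0.0000, 0.0000]  mean=-2.6511  Neff=4.5339  idx=[0, 0, 1, 1, 1, 2, 2, 2, 2, 3, 3, 3, 3, 5]
step 2: w=[0.0271, 0.0271, 0.0388, 0.0388, 0.0388, 0.0547, 0.0547, 0.0547, 0.0547, 0.1468, 0.1468, 0.1468, 0.1468, 0.0234]  mean=-2.1609  Neff=9.5492  idx=[0, 2, 4, 5, 7, 8, 9, 9, 10, 10, 11, 11, 12, 12]

N_eff = 9.5492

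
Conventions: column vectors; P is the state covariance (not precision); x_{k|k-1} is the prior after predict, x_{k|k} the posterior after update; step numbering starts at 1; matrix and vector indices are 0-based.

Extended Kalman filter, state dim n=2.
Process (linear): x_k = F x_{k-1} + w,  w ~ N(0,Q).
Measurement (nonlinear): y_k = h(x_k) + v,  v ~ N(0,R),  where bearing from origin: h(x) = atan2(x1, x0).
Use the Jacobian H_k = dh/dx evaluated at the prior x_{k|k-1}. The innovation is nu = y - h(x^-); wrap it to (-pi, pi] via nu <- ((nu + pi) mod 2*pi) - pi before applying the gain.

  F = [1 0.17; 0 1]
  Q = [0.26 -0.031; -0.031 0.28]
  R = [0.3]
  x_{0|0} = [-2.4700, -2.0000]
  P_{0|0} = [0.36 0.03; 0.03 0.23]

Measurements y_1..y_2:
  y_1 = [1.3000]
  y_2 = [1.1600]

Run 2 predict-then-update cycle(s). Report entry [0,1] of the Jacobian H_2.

step 1: x^-=[-2.8100, -2.0000]  P^-=[0.6368 0.0381; 0.0381 0.5100]  H_jac=[0.1681 -0.2362]  S=[0.3434]  K=[0.2856; -0.3321]  nu=[-2.4602]  x^+=[-3.5125, -1.1829]  P^+=[0.6088 0.0707; 0.0707 0.4721]
step 2: x^-=[-3.7136, -1.1829]  P^-=[0.9065 0.1199; 0.1199 0.7521]  H_jac=[0.0779 -0.2445]  S=[0.3459]  K=[0.1193; -0.5046]  nu=[-2.2900]  x^+=[-3.9869, -0.0274]  P^+=[0.9016 0.1408; 0.1408 0.6640]

H_jac[0,1] = -0.2445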